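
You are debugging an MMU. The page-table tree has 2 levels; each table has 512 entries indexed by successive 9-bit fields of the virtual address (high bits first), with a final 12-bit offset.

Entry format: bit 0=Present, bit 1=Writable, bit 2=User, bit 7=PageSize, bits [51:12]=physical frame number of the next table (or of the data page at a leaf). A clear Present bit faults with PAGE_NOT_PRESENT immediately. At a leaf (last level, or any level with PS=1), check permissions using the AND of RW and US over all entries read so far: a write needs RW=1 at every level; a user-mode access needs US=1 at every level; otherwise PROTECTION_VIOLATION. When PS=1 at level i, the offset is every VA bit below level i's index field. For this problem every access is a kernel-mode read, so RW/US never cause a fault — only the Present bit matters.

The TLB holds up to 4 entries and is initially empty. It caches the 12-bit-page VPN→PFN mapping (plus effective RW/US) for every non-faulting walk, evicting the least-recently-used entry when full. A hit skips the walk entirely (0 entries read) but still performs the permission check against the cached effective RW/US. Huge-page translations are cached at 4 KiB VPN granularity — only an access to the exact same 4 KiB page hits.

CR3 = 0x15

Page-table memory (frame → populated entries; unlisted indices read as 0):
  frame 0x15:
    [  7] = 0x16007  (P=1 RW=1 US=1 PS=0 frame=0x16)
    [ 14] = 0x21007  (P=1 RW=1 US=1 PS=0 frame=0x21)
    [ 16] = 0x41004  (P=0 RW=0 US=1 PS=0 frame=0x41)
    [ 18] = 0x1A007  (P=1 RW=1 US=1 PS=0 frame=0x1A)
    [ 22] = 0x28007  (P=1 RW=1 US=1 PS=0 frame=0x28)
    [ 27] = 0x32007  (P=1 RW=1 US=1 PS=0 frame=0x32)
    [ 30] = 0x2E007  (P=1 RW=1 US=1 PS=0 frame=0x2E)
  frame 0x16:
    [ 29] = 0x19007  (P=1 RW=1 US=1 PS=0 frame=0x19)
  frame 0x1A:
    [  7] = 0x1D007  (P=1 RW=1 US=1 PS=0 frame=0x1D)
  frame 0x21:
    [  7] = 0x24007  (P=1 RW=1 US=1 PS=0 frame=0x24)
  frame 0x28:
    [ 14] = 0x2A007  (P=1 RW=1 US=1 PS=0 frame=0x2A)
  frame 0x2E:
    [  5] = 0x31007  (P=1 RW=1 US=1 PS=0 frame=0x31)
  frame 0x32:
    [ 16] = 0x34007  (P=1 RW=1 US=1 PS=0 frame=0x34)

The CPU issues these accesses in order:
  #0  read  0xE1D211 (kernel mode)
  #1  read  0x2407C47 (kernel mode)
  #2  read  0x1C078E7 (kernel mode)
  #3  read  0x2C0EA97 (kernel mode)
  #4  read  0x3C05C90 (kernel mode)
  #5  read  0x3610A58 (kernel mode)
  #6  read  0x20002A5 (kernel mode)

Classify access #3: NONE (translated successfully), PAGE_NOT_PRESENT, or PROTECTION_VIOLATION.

Per-access translation:
#0 VA=0xE1D211 (r,kernel):
  L0: frame=0x15 idx=7 entry=0x16007 [P=1 RW=1 US=1 PS=0]
  L1: frame=0x16 idx=29 entry=0x19007 [P=1 RW=1 US=1 PS=0]
  ⇒ phys 0x19211  [2 reads]
#1 VA=0x2407C47 (r,kernel):
  L0: frame=0x15 idx=18 entry=0x1A007 [P=1 RW=1 US=1 PS=0]
  L1: frame=0x1A idx=7 entry=0x1D007 [P=1 RW=1 US=1 PS=0]
  ⇒ phys 0x1DC47  [2 reads]
#2 VA=0x1C078E7 (r,kernel):
  L0: frame=0x15 idx=14 entry=0x21007 [P=1 RW=1 US=1 PS=0]
  L1: frame=0x21 idx=7 entry=0x24007 [P=1 RW=1 US=1 PS=0]
  ⇒ phys 0x248E7  [2 reads]
#3 VA=0x2C0EA97 (r,kernel):
  L0: frame=0x15 idx=22 entry=0x28007 [P=1 RW=1 US=1 PS=0]
  L1: frame=0x28 idx=14 entry=0x2A007 [P=1 RW=1 US=1 PS=0]
  ⇒ phys 0x2AA97  [2 reads]
#4 VA=0x3C05C90 (r,kernel):
  L0: frame=0x15 idx=30 entry=0x2E007 [P=1 RW=1 US=1 PS=0]
  L1: frame=0x2E idx=5 entry=0x31007 [P=1 RW=1 US=1 PS=0]
  ⇒ phys 0x31C90  [2 reads]
#5 VA=0x3610A58 (r,kernel):
  L0: frame=0x15 idx=27 entry=0x32007 [P=1 RW=1 US=1 PS=0]
  L1: frame=0x32 idx=16 entry=0x34007 [P=1 RW=1 US=1 PS=0]
  ⇒ phys 0x34A58  [2 reads]
#6 VA=0x20002A5 (r,kernel):
  L0: frame=0x15 idx=16 entry=0x41004 [P=0 RW=0 US=1 PS=0]
  → PAGE_NOT_PRESENT  (1 entries read)

Access #3 fault: NONE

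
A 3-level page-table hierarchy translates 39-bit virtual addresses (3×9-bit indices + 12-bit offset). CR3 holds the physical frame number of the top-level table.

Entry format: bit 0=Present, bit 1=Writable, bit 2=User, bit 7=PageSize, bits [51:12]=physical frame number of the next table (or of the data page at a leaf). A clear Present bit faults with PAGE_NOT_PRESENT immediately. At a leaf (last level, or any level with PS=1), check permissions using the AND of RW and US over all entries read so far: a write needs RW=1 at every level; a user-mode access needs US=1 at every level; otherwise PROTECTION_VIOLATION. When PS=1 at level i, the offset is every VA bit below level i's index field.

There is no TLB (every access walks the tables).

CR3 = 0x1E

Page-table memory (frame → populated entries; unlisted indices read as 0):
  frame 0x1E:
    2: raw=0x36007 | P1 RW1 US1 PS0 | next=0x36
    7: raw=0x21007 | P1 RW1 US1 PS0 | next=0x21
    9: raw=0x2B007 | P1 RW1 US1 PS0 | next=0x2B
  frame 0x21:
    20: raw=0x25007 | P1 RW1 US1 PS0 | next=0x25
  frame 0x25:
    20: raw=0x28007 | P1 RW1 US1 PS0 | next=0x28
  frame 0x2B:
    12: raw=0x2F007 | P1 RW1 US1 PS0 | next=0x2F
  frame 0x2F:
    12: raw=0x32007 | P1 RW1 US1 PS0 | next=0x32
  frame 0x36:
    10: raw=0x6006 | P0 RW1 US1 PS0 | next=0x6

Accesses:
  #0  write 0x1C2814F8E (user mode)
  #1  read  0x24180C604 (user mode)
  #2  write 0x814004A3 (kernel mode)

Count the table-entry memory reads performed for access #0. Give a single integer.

Trace:
#0 VA=0x1C2814F8E (w,user):
  lvl0: tbl 0x1E, slot 7 ⇒ 0x21007 (P1/RW1/US1/PS0)
  lvl1: tbl 0x21, slot 20 ⇒ 0x25007 (P1/RW1/US1/PS0)
  lvl2: tbl 0x25, slot 20 ⇒ 0x28007 (P1/RW1/US1/PS0)
  ⇒ phys 0x28F8E  [3 reads]
#1 VA=0x24180C604 (r,user):
  lvl0: tbl 0x1E, slot 9 ⇒ 0x2B007 (P1/RW1/US1/PS0)
  lvl1: tbl 0x2B, slot 12 ⇒ 0x2F007 (P1/RW1/US1/PS0)
  lvl2: tbl 0x2F, slot 12 ⇒ 0x32007 (P1/RW1/US1/PS0)
  ⇒ phys 0x32604  [3 reads]
#2 VA=0x814004A3 (w,kernel):
  lvl0: tbl 0x1E, slot 2 ⇒ 0x36007 (P1/RW1/US1/PS0)
  lvl1: tbl 0x36, slot 10 ⇒ 0x6006 (P0/RW1/US1/PS0)
  ✗ PAGE_NOT_PRESENT  [2 reads]

Entries read for #0: 3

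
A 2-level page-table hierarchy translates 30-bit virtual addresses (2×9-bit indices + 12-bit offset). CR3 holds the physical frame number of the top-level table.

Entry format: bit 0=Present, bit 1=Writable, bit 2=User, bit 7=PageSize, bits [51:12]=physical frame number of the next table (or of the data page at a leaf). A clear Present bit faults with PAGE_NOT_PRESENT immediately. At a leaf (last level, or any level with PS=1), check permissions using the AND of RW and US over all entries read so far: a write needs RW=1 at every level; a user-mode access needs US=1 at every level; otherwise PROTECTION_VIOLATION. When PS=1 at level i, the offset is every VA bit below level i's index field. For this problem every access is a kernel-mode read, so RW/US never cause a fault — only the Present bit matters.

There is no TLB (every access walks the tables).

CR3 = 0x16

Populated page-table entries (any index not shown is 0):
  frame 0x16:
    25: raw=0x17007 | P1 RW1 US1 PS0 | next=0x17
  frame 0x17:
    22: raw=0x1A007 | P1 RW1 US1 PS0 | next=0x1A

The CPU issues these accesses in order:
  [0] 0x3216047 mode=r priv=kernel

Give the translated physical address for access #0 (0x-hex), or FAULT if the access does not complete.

Walk each access:
#0 VA=0x3216047 (r,kernel):
  L0: frame=0x16 idx=25 entry=0x17007 [P=1 RW=1 US=1 PS=0]
  L1: frame=0x17 idx=22 entry=0x1A007 [P=1 RW=1 US=1 PS=0]
  → PA=0x1A047  (2 entries read)

Access #0 PA: 0x1A047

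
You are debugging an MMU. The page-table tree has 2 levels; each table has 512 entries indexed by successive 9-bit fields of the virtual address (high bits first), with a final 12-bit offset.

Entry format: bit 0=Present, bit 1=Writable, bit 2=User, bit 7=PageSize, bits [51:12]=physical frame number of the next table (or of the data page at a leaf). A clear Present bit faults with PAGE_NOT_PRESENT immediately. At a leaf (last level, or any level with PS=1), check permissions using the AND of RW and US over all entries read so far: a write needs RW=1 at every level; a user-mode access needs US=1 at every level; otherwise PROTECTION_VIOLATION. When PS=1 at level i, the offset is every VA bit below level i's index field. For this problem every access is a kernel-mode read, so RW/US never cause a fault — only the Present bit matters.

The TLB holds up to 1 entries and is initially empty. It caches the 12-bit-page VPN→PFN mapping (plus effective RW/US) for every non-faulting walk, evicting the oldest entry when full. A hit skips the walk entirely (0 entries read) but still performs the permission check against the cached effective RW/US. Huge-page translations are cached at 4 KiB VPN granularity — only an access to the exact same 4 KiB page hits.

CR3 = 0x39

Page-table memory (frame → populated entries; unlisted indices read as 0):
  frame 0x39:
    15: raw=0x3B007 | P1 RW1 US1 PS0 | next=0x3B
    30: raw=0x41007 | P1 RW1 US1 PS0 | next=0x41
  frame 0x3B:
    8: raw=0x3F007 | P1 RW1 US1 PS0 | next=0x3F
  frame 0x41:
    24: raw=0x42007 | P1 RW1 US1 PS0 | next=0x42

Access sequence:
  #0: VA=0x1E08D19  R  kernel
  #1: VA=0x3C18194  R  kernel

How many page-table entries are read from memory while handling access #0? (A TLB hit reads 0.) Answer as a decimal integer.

Walk each access:
#0 VA=0x1E08D19 (r,kernel):
  L0 @0x39[15] → 0x3B007  P=1,RW=1,US=1,PS=0
  L1 @0x3B[8] → 0x3F007  P=1,RW=1,US=1,PS=0
  ✓ 0x3FD19  — 2 lookups
#1 VA=0x3C18194 (r,kernel):
  L0 @0x39[30] → 0x41007  P=1,RW=1,US=1,PS=0
  L1 @0x41[24] → 0x42007  P=1,RW=1,US=1,PS=0
  ✓ 0x42194  — 2 lookups

Entries read for #0: 2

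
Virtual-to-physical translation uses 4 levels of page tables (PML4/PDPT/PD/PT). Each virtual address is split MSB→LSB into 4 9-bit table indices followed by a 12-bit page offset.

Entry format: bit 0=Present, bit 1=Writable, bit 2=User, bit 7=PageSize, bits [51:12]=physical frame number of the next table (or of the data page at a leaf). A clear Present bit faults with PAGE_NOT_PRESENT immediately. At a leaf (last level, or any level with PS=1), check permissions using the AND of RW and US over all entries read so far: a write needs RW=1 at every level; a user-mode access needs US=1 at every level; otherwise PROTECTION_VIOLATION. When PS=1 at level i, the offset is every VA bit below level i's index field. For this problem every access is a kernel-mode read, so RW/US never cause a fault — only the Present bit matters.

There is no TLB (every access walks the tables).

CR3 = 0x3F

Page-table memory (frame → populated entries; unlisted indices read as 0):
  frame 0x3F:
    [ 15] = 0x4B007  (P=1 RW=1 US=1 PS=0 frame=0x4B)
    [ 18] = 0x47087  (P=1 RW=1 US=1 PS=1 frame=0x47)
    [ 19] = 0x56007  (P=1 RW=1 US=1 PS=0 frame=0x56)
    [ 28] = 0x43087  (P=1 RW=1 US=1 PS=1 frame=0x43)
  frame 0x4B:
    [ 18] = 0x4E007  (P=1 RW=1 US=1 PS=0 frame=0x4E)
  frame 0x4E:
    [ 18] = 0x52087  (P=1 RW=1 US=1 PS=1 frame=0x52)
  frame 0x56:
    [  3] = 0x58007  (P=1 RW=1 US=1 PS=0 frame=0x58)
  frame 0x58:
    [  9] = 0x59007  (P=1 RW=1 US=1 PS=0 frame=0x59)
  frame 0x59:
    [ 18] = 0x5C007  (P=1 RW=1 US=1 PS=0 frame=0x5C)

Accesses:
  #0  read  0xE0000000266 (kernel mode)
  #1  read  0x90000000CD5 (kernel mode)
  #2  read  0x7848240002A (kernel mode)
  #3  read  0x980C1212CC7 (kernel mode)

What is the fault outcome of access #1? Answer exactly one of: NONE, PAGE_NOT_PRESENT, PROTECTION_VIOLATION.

Walk each access:
#0 VA=0xE0000000266 (r,kernel):
  lvl0: tbl 0x3F, slot 28 ⇒ 0x43087 (P1/RW1/US1/PS1)
  ⇒ phys 0x43266 (huge @L0)  [1 reads]
#1 VA=0x90000000CD5 (r,kernel):
  lvl0: tbl 0x3F, slot 18 ⇒ 0x47087 (P1/RW1/US1/PS1)
  ⇒ phys 0x47CD5 (huge @L0)  [1 reads]
#2 VA=0x7848240002A (r,kernel):
  lvl0: tbl 0x3F, slot 15 ⇒ 0x4B007 (P1/RW1/US1/PS0)
  lvl1: tbl 0x4B, slot 18 ⇒ 0x4E007 (P1/RW1/US1/PS0)
  lvl2: tbl 0x4E, slot 18 ⇒ 0x52087 (P1/RW1/US1/PS1)
  ⇒ phys 0x5202A (huge @L2)  [3 reads]
#3 VA=0x980C1212CC7 (r,kernel):
  lvl0: tbl 0x3F, slot 19 ⇒ 0x56007 (P1/RW1/US1/PS0)
  lvl1: tbl 0x56, slot 3 ⇒ 0x58007 (P1/RW1/US1/PS0)
  lvl2: tbl 0x58, slot 9 ⇒ 0x59007 (P1/RW1/US1/PS0)
  lvl3: tbl 0x59, slot 18 ⇒ 0x5C007 (P1/RW1/US1/PS0)
  ⇒ phys 0x5CCC7  [4 reads]

Access #1 fault: NONE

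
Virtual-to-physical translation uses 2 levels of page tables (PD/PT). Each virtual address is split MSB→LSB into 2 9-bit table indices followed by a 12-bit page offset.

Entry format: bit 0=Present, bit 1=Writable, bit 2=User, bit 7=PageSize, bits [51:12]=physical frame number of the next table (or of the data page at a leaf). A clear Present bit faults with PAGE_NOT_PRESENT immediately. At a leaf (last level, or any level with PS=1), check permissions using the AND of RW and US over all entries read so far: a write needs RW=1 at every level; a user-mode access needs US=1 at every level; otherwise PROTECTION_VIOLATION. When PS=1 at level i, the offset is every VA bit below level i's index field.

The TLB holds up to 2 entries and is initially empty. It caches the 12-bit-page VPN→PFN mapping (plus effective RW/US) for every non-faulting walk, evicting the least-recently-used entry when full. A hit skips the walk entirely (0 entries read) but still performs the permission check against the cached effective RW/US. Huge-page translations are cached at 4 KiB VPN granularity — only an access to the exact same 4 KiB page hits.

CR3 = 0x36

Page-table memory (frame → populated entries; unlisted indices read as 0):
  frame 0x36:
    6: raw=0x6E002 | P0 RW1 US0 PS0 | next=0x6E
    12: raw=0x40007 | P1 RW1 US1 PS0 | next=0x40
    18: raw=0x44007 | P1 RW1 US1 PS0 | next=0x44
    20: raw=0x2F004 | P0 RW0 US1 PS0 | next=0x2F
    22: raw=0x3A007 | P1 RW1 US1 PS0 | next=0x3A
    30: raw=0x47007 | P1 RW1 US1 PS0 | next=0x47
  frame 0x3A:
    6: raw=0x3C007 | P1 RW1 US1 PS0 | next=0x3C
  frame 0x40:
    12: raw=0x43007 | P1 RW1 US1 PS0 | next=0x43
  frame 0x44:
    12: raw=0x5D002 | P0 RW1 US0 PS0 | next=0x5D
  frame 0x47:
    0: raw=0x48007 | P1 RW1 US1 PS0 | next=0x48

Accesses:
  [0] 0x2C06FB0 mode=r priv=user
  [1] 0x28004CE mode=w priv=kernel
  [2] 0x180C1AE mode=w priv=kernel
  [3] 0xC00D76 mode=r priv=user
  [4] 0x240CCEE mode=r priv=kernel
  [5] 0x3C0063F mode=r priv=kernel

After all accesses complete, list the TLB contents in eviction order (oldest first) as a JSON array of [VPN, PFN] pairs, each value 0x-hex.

Per-access translation:
#0 VA=0x2C06FB0 (r,user):
  [0] read 0x36 idx=22: raw=0x3A007 flags P=1 W=1 U=1 S=0
  [1] read 0x3A idx=6: raw=0x3C007 flags P=1 W=1 U=1 S=0
  → PA=0x3CFB0  (2 entries read)
#1 VA=0x28004CE (w,kernel):
  [0] read 0x36 idx=20: raw=0x2F004 flags P=0 W=0 U=1 S=0
  → PAGE_NOT_PRESENT  (1 entries read)
#2 VA=0x180C1AE (w,kernel):
  [0] read 0x36 idx=12: raw=0x40007 flags P=1 W=1 U=1 S=0
  [1] read 0x40 idx=12: raw=0x43007 flags P=1 W=1 U=1 S=0
  → PA=0x431AE  (2 entries read)
#3 VA=0xC00D76 (r,user):
  [0] read 0x36 idx=6: raw=0x6E002 flags P=0 W=1 U=0 S=0
  → PAGE_NOT_PRESENT  (1 entries read)
#4 VA=0x240CCEE (r,kernel):
  [0] read 0x36 idx=18: raw=0x44007 flags P=1 W=1 U=1 S=0
  [1] read 0x44 idx=12: raw=0x5D002 flags P=0 W=1 U=0 S=0
  → PAGE_NOT_PRESENT  (2 entries read)
#5 VA=0x3C0063F (r,kernel):
  [0] read 0x36 idx=30: raw=0x47007 flags P=1 W=1 U=1 S=0
  [1] read 0x47 idx=0: raw=0x48007 flags P=1 W=1 U=1 S=0
  → PA=0x4863F  (2 entries read)

TLB: [["0x180C", "0x43"], ["0x3C00", "0x48"]]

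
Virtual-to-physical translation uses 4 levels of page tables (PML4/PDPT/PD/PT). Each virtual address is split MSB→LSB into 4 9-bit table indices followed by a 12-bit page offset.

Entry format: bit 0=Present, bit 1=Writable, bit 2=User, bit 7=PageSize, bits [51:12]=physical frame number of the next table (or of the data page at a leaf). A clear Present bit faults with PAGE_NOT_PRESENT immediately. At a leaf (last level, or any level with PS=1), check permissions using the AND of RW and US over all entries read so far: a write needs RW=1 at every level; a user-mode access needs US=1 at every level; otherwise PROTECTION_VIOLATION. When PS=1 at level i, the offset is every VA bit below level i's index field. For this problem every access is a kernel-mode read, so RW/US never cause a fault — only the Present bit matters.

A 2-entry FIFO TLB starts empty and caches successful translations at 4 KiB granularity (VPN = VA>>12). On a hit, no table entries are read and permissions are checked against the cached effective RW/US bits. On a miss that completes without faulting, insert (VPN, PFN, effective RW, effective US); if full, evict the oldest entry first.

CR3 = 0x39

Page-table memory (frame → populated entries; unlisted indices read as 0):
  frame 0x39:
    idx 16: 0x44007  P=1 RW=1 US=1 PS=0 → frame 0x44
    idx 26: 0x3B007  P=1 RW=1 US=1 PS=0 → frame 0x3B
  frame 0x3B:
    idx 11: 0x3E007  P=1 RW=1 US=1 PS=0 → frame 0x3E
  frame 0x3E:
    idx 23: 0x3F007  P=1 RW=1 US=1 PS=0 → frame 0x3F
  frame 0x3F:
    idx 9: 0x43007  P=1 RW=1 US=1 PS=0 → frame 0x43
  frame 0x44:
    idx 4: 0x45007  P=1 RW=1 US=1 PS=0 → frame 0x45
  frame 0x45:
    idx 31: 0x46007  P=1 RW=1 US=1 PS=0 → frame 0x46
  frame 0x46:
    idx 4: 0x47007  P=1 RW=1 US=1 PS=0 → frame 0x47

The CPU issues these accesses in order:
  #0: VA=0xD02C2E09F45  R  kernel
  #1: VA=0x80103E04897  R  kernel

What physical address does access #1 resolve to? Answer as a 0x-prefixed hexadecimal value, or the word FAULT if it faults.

Per-access translation:
#0 VA=0xD02C2E09F45 (r,kernel):
  [0] read 0x39 idx=26: raw=0x3B007 flags P=1 W=1 U=1 S=0
  [1] read 0x3B idx=11: raw=0x3E007 flags P=1 W=1 U=1 S=0
  [2] read 0x3E idx=23: raw=0x3F007 flags P=1 W=1 U=1 S=0
  [3] read 0x3F idx=9: raw=0x43007 flags P=1 W=1 U=1 S=0
  ⇒ phys 0x43F45  [4 reads]
#1 VA=0x80103E04897 (r,kernel):
  [0] read 0x39 idx=16: raw=0x44007 flags P=1 W=1 U=1 S=0
  [1] read 0x44 idx=4: raw=0x45007 flags P=1 W=1 U=1 S=0
  [2] read 0x45 idx=31: raw=0x46007 flags P=1 W=1 U=1 S=0
  [3] read 0x46 idx=4: raw=0x47007 flags P=1 W=1 U=1 S=0
  ⇒ phys 0x47897  [4 reads]

Access #1 PA: 0x47897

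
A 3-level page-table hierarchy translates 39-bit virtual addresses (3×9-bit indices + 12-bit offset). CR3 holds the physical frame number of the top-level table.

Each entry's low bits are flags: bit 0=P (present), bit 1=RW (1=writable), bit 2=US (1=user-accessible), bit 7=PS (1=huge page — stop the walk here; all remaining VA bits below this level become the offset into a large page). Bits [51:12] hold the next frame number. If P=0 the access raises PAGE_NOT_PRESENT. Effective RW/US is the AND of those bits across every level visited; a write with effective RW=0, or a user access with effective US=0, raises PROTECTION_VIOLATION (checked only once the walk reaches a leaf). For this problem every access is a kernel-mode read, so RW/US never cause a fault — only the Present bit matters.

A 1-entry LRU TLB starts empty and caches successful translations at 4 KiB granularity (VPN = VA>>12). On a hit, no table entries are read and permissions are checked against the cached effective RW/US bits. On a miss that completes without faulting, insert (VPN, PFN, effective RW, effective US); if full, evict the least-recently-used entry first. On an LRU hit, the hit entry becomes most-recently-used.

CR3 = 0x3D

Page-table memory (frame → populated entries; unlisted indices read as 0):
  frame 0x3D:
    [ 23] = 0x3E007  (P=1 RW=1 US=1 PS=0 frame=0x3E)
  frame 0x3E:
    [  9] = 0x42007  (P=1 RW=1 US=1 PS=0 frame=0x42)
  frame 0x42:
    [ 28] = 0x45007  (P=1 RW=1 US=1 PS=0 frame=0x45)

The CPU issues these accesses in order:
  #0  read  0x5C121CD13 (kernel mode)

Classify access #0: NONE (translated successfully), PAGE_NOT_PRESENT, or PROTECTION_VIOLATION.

Walk each access:
#0 VA=0x5C121CD13 (r,kernel):
  lvl0: tbl 0x3D, slot 23 ⇒ 0x3E007 (P1/RW1/US1/PS0)
  lvl1: tbl 0x3E, slot 9 ⇒ 0x42007 (P1/RW1/US1/PS0)
  lvl2: tbl 0x42, slot 28 ⇒ 0x45007 (P1/RW1/US1/PS0)
  ✓ 0x45D13  — 3 lookups

Access #0 fault: NONE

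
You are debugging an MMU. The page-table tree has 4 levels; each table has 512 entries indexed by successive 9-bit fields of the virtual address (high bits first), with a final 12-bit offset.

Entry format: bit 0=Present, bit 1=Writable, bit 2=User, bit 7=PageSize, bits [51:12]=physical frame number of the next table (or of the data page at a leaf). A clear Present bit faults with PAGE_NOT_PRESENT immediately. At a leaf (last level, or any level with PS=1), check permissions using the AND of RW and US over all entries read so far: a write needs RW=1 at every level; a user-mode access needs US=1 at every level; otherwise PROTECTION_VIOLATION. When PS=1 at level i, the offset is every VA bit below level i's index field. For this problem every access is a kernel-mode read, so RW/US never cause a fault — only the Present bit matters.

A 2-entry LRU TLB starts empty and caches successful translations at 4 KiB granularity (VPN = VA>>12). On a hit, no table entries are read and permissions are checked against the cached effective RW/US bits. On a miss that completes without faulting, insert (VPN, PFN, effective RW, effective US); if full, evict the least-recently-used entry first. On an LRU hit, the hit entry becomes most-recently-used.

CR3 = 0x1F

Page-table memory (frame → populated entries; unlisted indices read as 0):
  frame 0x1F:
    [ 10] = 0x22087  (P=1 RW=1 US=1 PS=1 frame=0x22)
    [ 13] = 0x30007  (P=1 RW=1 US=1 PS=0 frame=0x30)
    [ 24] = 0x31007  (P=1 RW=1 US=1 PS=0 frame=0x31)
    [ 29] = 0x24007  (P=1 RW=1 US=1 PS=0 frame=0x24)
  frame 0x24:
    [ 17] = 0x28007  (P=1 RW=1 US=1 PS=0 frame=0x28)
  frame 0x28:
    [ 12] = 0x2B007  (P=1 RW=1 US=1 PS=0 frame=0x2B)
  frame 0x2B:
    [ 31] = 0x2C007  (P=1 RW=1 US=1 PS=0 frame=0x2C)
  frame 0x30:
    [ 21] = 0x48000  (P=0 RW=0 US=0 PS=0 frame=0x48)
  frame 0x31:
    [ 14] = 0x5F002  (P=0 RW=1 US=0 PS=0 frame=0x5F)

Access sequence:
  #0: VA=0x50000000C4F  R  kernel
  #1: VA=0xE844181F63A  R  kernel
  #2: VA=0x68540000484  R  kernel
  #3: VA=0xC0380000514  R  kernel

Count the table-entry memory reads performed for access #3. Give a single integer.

Trace:
#0 VA=0x50000000C4F (r,kernel):
  L0 @0x1F[10] → 0x22087  P=1,RW=1,US=1,PS=1
  ✓ 0x22C4F (huge @L0)  — 1 lookups
#1 VA=0xE844181F63A (r,kernel):
  L0 @0x1F[29] → 0x24007  P=1,RW=1,US=1,PS=0
  L1 @0x24[17] → 0x28007  P=1,RW=1,US=1,PS=0
  L2 @0x28[12] → 0x2B007  P=1,RW=1,US=1,PS=0
  L3 @0x2B[31] → 0x2C007  P=1,RW=1,US=1,PS=0
  ✓ 0x2C63A  — 4 lookups
#2 VA=0x68540000484 (r,kernel):
  L0 @0x1F[13] → 0x30007  P=1,RW=1,US=1,PS=0
  L1 @0x30[21] → 0x48000  P=0,RW=0,US=0,PS=0
  → PAGE_NOT_PRESENT  (2 entries read)
#3 VA=0xC0380000514 (r,kernel):
  L0 @0x1F[24] → 0x31007  P=1,RW=1,US=1,PS=0
  L1 @0x31[14] → 0x5F002  P=0,RW=1,US=0,PS=0
  → PAGE_NOT_PRESENT  (2 entries read)

Entries read for #3: 2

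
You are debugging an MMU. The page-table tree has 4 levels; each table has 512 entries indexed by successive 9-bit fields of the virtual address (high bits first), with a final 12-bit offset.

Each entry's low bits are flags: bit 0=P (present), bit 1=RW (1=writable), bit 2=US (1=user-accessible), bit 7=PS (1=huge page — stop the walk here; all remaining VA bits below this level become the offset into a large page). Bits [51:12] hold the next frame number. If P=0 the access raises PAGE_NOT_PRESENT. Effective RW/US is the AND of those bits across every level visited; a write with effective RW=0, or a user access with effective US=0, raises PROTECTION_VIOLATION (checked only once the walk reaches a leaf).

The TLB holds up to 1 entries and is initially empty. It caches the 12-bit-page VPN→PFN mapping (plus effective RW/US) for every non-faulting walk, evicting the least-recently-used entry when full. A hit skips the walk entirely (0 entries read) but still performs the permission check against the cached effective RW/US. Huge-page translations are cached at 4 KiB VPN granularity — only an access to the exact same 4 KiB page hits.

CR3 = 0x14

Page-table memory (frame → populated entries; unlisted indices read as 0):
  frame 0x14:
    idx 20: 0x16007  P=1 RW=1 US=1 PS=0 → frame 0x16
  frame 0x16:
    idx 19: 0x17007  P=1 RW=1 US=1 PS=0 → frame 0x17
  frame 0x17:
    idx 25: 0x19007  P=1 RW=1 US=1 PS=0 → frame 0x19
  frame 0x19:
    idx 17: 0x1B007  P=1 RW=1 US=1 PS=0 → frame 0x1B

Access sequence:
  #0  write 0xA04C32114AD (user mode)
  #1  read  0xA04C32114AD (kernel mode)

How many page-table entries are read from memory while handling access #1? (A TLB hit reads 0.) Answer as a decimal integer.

Per-access translation:
#0 VA=0xA04C32114AD (w,user):
  L0 @0x14[20] → 0x16007  P=1,RW=1,US=1,PS=0
  L1 @0x16[19] → 0x17007  P=1,RW=1,US=1,PS=0
  L2 @0x17[25] → 0x19007  P=1,RW=1,US=1,PS=0
  L3 @0x19[17] → 0x1B007  P=1,RW=1,US=1,PS=0
  ⇒ phys 0x1B4AD  [4 reads]
#1 VA=0xA04C32114AD (r,kernel):
  TLB hit vpn=0xA04C3211 → PA=0x1B4AD

Entries read for #1: 0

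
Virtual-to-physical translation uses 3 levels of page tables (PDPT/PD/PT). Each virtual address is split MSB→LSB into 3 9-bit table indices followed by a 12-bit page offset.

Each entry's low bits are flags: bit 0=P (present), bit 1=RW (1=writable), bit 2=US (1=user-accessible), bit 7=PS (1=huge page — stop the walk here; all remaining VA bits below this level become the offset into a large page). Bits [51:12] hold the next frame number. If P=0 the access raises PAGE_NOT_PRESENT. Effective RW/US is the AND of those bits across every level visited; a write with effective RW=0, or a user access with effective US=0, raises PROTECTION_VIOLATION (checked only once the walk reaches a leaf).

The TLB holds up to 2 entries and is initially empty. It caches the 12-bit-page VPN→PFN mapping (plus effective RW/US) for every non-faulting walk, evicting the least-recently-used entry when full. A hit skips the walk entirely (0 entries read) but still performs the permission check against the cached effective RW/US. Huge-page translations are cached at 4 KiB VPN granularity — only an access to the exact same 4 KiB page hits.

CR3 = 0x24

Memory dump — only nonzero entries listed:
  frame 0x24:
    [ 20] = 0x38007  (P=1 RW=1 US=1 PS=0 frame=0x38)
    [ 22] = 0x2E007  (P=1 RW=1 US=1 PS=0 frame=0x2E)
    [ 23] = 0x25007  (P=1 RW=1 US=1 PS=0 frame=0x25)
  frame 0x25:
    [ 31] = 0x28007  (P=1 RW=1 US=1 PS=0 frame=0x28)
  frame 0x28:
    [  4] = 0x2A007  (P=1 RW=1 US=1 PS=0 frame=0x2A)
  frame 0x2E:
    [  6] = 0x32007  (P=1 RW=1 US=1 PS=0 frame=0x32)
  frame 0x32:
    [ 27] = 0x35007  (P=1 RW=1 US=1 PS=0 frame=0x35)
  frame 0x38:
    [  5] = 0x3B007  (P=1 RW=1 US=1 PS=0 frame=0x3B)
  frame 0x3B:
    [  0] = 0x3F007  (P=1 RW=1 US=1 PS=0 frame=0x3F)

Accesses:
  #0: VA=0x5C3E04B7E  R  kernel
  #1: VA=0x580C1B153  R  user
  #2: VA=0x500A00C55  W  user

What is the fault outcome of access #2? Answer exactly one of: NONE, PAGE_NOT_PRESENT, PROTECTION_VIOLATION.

Walk each access:
#0 VA=0x5C3E04B7E (r,kernel):
  lvl0: tbl 0x24, slot 23 ⇒ 0x25007 (P1/RW1/US1/PS0)
  lvl1: tbl 0x25, slot 31 ⇒ 0x28007 (P1/RW1/US1/PS0)
  lvl2: tbl 0x28, slot 4 ⇒ 0x2A007 (P1/RW1/US1/PS0)
  ✓ 0x2AB7E  — 3 lookups
#1 VA=0x580C1B153 (r,user):
  lvl0: tbl 0x24, slot 22 ⇒ 0x2E007 (P1/RW1/US1/PS0)
  lvl1: tbl 0x2E, slot 6 ⇒ 0x32007 (P1/RW1/US1/PS0)
  lvl2: tbl 0x32, slot 27 ⇒ 0x35007 (P1/RW1/US1/PS0)
  ✓ 0x35153  — 3 lookups
#2 VA=0x500A00C55 (w,user):
  lvl0: tbl 0x24, slot 20 ⇒ 0x38007 (P1/RW1/US1/PS0)
  lvl1: tbl 0x38, slot 5 ⇒ 0x3B007 (P1/RW1/US1/PS0)
  lvl2: tbl 0x3B, slot 0 ⇒ 0x3F007 (P1/RW1/US1/PS0)
  ✓ 0x3FC55  — 3 lookups

Access #2 fault: NONE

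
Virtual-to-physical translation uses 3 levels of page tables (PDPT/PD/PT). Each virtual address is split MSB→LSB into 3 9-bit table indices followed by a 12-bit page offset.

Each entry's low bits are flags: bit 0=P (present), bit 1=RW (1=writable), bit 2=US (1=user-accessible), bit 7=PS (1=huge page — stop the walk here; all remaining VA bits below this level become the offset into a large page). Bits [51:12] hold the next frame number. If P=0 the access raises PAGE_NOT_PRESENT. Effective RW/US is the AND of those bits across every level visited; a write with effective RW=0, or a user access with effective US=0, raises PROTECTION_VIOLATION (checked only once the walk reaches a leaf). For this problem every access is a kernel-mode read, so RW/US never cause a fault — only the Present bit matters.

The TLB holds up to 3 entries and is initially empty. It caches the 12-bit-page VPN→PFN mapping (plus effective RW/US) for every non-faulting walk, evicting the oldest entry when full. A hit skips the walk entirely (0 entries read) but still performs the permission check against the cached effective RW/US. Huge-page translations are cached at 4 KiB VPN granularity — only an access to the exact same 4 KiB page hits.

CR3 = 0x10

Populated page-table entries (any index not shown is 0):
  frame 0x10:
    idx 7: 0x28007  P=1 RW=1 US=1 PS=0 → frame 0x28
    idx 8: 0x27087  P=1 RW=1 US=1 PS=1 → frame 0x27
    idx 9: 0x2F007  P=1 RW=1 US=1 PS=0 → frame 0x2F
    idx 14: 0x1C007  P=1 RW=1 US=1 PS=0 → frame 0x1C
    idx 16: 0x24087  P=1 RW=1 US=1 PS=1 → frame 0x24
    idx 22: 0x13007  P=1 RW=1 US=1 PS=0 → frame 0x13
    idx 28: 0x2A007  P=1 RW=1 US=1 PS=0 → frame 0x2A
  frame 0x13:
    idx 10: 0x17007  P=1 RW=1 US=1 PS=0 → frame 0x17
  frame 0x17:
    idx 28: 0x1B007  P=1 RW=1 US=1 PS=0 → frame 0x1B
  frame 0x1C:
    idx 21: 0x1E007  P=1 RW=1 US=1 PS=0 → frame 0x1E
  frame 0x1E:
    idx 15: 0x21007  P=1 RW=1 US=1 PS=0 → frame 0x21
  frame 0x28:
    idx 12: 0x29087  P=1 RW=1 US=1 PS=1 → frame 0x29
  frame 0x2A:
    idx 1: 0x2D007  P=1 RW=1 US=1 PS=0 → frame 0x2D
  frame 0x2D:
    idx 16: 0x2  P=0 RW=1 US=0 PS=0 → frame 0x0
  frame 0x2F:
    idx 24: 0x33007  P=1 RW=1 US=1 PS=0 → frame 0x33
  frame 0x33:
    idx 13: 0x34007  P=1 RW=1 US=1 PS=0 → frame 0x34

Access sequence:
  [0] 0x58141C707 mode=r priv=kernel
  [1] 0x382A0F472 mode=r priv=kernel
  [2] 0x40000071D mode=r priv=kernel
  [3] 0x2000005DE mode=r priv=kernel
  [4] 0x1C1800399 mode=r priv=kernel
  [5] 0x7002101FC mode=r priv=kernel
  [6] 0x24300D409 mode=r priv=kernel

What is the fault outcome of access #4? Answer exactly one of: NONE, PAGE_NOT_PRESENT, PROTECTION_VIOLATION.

Per-access translation:
#0 VA=0x58141C707 (r,kernel):
  lvl0: tbl 0x10, slot 22 ⇒ 0x13007 (P1/RW1/US1/PS0)
  lvl1: tbl 0x13, slot 10 ⇒ 0x17007 (P1/RW1/US1/PS0)
  lvl2: tbl 0x17, slot 28 ⇒ 0x1B007 (P1/RW1/US1/PS0)
  → PA=0x1B707  (3 entries read)
#1 VA=0x382A0F472 (r,kernel):
  lvl0: tbl 0x10, slot 14 ⇒ 0x1C007 (P1/RW1/US1/PS0)
  lvl1: tbl 0x1C, slot 21 ⇒ 0x1E007 (P1/RW1/US1/PS0)
  lvl2: tbl 0x1E, slot 15 ⇒ 0x21007 (P1/RW1/US1/PS0)
  → PA=0x21472  (3 entries read)
#2 VA=0x40000071D (r,kernel):
  lvl0: tbl 0x10, slot 16 ⇒ 0x24087 (P1/RW1/US1/PS1)
  → PA=0x2471D (huge @L0)  (1 entries read)
#3 VA=0x2000005DE (r,kernel):
  lvl0: tbl 0x10, slot 8 ⇒ 0x27087 (P1/RW1/US1/PS1)
  → PA=0x275DE (huge @L0)  (1 entries read)
#4 VA=0x1C1800399 (r,kernel):
  lvl0: tbl 0x10, slot 7 ⇒ 0x28007 (P1/RW1/US1/PS0)
  lvl1: tbl 0x28, slot 12 ⇒ 0x29087 (P1/RW1/US1/PS1)
  → PA=0x29399 (huge @L1)  (2 entries read)
#5 VA=0x7002101FC (r,kernel):
  lvl0: tbl 0x10, slot 28 ⇒ 0x2A007 (P1/RW1/US1/PS0)
  lvl1: tbl 0x2A, slot 1 ⇒ 0x2D007 (P1/RW1/US1/PS0)
  lvl2: tbl 0x2D, slot 16 ⇒ 0x2 (P0/RW1/US0/PS0)
  → PAGE_NOT_PRESENT  (3 entries read)
#6 VA=0x24300D409 (r,kernel):
  lvl0: tbl 0x10, slot 9 ⇒ 0x2F007 (P1/RW1/US1/PS0)
  lvl1: tbl 0x2F, slot 24 ⇒ 0x33007 (P1/RW1/US1/PS0)
  lvl2: tbl 0x33, slot 13 ⇒ 0x34007 (P1/RW1/US1/PS0)
  → PA=0x34409  (3 entries read)

Access #4 fault: NONE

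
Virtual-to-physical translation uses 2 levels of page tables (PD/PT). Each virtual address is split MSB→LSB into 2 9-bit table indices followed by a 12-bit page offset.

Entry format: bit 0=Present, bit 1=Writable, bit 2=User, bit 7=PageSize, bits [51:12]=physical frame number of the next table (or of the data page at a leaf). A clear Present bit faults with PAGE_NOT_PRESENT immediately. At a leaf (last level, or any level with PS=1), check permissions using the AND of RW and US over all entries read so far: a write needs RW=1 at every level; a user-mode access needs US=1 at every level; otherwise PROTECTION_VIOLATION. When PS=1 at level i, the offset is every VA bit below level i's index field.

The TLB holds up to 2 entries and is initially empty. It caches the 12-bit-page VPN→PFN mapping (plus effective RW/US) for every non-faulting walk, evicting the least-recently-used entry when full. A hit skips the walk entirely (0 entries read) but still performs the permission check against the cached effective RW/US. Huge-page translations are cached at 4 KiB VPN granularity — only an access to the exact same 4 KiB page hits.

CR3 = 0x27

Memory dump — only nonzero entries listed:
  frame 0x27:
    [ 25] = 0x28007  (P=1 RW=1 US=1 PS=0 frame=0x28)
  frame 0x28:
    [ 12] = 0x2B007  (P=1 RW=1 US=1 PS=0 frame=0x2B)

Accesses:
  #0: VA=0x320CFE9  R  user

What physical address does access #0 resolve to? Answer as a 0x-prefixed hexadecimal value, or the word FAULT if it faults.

Trace:
#0 VA=0x320CFE9 (r,user):
  [0] read 0x27 idx=25: raw=0x28007 flags P=1 W=1 U=1 S=0
  [1] read 0x28 idx=12: raw=0x2B007 flags P=1 W=1 U=1 S=0
  → PA=0x2BFE9  (2 entries read)

Access #0 PA: 0x2BFE9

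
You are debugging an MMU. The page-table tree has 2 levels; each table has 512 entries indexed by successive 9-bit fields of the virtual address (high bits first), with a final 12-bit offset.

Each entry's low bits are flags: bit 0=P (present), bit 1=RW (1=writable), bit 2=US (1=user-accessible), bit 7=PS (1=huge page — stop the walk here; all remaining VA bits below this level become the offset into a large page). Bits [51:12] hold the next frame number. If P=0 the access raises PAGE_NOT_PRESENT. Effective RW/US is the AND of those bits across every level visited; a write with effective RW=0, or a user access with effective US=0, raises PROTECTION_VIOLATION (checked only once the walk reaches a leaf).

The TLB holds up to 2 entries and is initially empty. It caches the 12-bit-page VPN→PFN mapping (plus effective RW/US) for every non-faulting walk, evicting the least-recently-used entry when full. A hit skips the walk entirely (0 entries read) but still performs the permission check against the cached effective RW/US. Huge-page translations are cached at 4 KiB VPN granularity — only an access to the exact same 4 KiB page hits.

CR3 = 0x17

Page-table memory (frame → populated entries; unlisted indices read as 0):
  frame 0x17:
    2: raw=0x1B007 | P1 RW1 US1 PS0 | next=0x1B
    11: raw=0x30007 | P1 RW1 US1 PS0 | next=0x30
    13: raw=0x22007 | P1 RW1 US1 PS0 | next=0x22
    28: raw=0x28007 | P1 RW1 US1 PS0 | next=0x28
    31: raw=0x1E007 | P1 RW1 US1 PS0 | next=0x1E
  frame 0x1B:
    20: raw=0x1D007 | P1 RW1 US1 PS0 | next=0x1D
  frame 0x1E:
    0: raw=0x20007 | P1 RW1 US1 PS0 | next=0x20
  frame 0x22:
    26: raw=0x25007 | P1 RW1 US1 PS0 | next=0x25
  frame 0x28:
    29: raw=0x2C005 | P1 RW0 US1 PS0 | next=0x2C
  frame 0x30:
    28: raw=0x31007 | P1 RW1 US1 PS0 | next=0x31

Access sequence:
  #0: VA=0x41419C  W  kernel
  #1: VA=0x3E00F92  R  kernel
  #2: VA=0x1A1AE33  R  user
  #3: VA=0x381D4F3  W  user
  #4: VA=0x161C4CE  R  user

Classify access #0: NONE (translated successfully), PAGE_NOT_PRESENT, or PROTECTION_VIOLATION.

Trace:
#0 VA=0x41419C (w,kernel):
  lvl0: tbl 0x17, slot 2 ⇒ 0x1B007 (P1/RW1/US1/PS0)
  lvl1: tbl 0x1B, slot 20 ⇒ 0x1D007 (P1/RW1/US1/PS0)
  ⇒ phys 0x1D19C  [2 reads]
#1 VA=0x3E00F92 (r,kernel):
  lvl0: tbl 0x17, slot 31 ⇒ 0x1E007 (P1/RW1/US1/PS0)
  lvl1: tbl 0x1E, slot 0 ⇒ 0x20007 (P1/RW1/US1/PS0)
  ⇒ phys 0x20F92  [2 reads]
#2 VA=0x1A1AE33 (r,user):
  lvl0: tbl 0x17, slot 13 ⇒ 0x22007 (P1/RW1/US1/PS0)
  lvl1: tbl 0x22, slot 26 ⇒ 0x25007 (P1/RW1/US1/PS0)
  ⇒ phys 0x25E33  [2 reads]
#3 VA=0x381D4F3 (w,user):
  lvl0: tbl 0x17, slot 28 ⇒ 0x28007 (P1/RW1/US1/PS0)
  lvl1: tbl 0x28, slot 29 ⇒ 0x2C005 (P1/RW0/US1/PS0)
  ⇒ fault: PROTECTION_VIOLATION  — 2 lookups
#4 VA=0x161C4CE (r,user):
  lvl0: tbl 0x17, slot 11 ⇒ 0x30007 (P1/RW1/US1/PS0)
  lvl1: tbl 0x30, slot 28 ⇒ 0x31007 (P1/RW1/US1/PS0)
  ⇒ phys 0x314CE  [2 reads]

Access #0 fault: NONE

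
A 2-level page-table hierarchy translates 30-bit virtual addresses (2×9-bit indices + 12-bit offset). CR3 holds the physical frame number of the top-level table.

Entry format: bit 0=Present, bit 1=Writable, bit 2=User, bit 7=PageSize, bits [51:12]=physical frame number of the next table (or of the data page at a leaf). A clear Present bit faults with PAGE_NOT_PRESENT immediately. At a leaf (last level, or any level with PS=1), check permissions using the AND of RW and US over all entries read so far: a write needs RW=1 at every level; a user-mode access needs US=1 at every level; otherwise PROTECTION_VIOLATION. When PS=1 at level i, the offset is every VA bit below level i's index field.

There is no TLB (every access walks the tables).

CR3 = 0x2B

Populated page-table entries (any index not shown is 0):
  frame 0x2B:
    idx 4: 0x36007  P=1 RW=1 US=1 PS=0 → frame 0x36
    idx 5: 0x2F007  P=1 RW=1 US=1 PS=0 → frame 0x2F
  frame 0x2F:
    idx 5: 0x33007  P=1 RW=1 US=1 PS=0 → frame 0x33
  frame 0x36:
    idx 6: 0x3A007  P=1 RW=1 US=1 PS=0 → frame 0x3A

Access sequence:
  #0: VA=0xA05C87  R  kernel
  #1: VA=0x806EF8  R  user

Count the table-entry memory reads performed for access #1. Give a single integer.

Walk each access:
#0 VA=0xA05C87 (r,kernel):
  lvl0: tbl 0x2B, slot 5 ⇒ 0x2F007 (P1/RW1/US1/PS0)
  lvl1: tbl 0x2F, slot 5 ⇒ 0x33007 (P1/RW1/US1/PS0)
  → PA=0x33C87  (2 entries read)
#1 VA=0x806EF8 (r,user):
  lvl0: tbl 0x2B, slot 4 ⇒ 0x36007 (P1/RW1/US1/PS0)
  lvl1: tbl 0x36, slot 6 ⇒ 0x3A007 (P1/RW1/US1/PS0)
  → PA=0x3AEF8  (2 entries read)

Entries read for #1: 2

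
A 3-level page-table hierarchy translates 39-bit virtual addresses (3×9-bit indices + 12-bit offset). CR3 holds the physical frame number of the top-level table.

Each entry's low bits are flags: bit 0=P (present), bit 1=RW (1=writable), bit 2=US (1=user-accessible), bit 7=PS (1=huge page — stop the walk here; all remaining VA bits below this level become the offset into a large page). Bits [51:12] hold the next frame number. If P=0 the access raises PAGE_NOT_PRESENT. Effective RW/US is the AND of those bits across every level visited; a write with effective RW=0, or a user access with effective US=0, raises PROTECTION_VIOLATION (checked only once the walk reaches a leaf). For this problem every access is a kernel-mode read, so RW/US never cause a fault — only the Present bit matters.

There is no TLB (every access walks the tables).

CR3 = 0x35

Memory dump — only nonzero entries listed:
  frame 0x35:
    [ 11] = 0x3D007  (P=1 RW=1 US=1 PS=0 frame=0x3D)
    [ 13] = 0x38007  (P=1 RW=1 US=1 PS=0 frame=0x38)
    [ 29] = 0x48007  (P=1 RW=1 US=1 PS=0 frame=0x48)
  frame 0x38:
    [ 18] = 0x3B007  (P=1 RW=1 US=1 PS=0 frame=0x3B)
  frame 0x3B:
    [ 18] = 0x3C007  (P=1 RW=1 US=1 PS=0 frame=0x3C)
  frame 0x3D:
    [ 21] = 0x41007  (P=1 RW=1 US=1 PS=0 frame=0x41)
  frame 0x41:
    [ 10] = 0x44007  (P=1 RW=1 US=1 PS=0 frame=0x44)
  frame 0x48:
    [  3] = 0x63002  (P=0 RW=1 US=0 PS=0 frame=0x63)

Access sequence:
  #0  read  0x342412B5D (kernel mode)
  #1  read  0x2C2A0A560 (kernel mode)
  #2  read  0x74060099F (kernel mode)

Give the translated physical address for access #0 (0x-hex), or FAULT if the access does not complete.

Trace:
#0 VA=0x342412B5D (r,kernel):
  lvl0: tbl 0x35, slot 13 ⇒ 0x38007 (P1/RW1/US1/PS0)
  lvl1: tbl 0x38, slot 18 ⇒ 0x3B007 (P1/RW1/US1/PS0)
  lvl2: tbl 0x3B, slot 18 ⇒ 0x3C007 (P1/RW1/US1/PS0)
  ✓ 0x3CB5D  — 3 lookups
#1 VA=0x2C2A0A560 (r,kernel):
  lvl0: tbl 0x35, slot 11 ⇒ 0x3D007 (P1/RW1/US1/PS0)
  lvl1: tbl 0x3D, slot 21 ⇒ 0x41007 (P1/RW1/US1/PS0)
  lvl2: tbl 0x41, slot 10 ⇒ 0x44007 (P1/RW1/US1/PS0)
  ✓ 0x44560  — 3 lookups
#2 VA=0x74060099F (r,kernel):
  lvl0: tbl 0x35, slot 29 ⇒ 0x48007 (P1/RW1/US1/PS0)
  lvl1: tbl 0x48, slot 3 ⇒ 0x63002 (P0/RW1/US0/PS0)
  ✗ PAGE_NOT_PRESENT  [2 reads]

Access #0 PA: 0x3CB5D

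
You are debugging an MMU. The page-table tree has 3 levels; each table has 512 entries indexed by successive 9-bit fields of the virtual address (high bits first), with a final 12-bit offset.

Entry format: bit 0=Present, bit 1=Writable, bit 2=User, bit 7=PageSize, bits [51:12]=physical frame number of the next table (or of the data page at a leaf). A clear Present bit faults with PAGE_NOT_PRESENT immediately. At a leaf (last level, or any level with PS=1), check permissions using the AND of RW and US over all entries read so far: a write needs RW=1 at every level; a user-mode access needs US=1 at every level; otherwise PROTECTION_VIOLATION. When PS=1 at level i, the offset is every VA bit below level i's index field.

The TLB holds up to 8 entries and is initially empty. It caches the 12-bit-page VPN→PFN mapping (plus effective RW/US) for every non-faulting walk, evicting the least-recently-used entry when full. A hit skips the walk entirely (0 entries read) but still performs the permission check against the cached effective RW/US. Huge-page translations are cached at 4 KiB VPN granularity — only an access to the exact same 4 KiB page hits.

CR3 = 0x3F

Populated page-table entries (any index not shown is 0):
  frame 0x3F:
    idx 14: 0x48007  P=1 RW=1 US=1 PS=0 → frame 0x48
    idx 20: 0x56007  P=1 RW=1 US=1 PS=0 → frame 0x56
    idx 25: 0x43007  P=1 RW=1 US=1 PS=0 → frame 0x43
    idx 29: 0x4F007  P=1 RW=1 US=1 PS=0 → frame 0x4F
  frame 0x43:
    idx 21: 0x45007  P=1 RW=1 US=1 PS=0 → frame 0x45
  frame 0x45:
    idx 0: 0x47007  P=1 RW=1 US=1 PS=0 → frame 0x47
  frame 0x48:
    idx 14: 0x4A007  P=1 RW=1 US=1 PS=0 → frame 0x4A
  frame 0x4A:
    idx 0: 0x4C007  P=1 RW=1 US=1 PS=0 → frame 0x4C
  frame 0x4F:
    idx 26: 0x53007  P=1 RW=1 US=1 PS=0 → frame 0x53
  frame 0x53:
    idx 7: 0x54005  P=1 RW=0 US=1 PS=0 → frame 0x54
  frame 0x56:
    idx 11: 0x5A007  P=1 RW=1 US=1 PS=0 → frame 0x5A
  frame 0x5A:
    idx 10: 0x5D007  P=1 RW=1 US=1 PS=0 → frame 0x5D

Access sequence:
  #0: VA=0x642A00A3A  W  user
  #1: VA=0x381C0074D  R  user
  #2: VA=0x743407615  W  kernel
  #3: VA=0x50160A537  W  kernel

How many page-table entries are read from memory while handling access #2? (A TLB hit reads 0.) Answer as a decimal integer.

Walk each access:
#0 VA=0x642A00A3A (w,user):
  L0: frame=0x3F idx=25 entry=0x43007 [P=1 RW=1 US=1 PS=0]
  L1: frame=0x43 idx=21 entry=0x45007 [P=1 RW=1 US=1 PS=0]
  L2: frame=0x45 idx=0 entry=0x47007 [P=1 RW=1 US=1 PS=0]
  ⇒ phys 0x47A3A  [3 reads]
#1 VA=0x381C0074D (r,user):
  L0: frame=0x3F idx=14 entry=0x48007 [P=1 RW=1 US=1 PS=0]
  L1: frame=0x48 idx=14 entry=0x4A007 [P=1 RW=1 US=1 PS=0]
  L2: frame=0x4A idx=0 entry=0x4C007 [P=1 RW=1 US=1 PS=0]
  ⇒ phys 0x4C74D  [3 reads]
#2 VA=0x743407615 (w,kernel):
  L0: frame=0x3F idx=29 entry=0x4F007 [P=1 RW=1 US=1 PS=0]
  L1: frame=0x4F idx=26 entry=0x53007 [P=1 RW=1 US=1 PS=0]
  L2: frame=0x53 idx=7 entry=0x54005 [P=1 RW=0 US=1 PS=0]
  → PROTECTION_VIOLATION  (3 entries read)
#3 VA=0x50160A537 (w,kernel):
  L0: frame=0x3F idx=20 entry=0x56007 [P=1 RW=1 US=1 PS=0]
  L1: frame=0x56 idx=11 entry=0x5A007 [P=1 RW=1 US=1 PS=0]
  L2: frame=0x5A idx=10 entry=0x5D007 [P=1 RW=1 US=1 PS=0]
  ⇒ phys 0x5D537  [3 reads]

Entries read for #2: 3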